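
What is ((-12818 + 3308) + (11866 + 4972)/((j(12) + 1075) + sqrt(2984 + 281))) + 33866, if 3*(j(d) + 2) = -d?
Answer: 13885782199/569748 - 8419*sqrt(3265)/569748 ≈ 24371.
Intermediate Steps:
j(d) = -2 - d/3 (j(d) = -2 + (-d)/3 = -2 - d/3)
((-12818 + 3308) + (11866 + 4972)/((j(12) + 1075) + sqrt(2984 + 281))) + 33866 = ((-12818 + 3308) + (11866 + 4972)/(((-2 - 1/3*12) + 1075) + sqrt(2984 + 281))) + 33866 = (-9510 + 16838/(((-2 - 4) + 1075) + sqrt(3265))) + 33866 = (-9510 + 16838/((-6 + 1075) + sqrt(3265))) + 33866 = (-9510 + 16838/(1069 + sqrt(3265))) + 33866 = 24356 + 16838/(1069 + sqrt(3265))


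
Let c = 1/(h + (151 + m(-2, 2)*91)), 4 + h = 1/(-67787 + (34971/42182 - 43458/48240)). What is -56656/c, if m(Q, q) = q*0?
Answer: -95733358546301317296/11494764939373 ≈ -8.3284e+6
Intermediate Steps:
m(Q, q) = 0
h = -45979229329132/11494764939373 (h = -4 + 1/(-67787 + (34971/42182 - 43458/48240)) = -4 + 1/(-67787 + (34971*(1/42182) - 43458*1/48240)) = -4 + 1/(-67787 + (34971/42182 - 7243/8040)) = -4 + 1/(-67787 - 12178693/169571640) = -4 + 1/(-11494764939373/169571640) = -4 - 169571640/11494764939373 = -45979229329132/11494764939373 ≈ -4.0000)
c = 11494764939373/1689730276516191 (c = 1/(-45979229329132/11494764939373 + (151 + 0*91)) = 1/(-45979229329132/11494764939373 + (151 + 0)) = 1/(-45979229329132/11494764939373 + 151) = 1/(1689730276516191/11494764939373) = 11494764939373/1689730276516191 ≈ 0.0068027)
-56656/c = -56656/11494764939373/1689730276516191 = -56656*1689730276516191/11494764939373 = -95733358546301317296/11494764939373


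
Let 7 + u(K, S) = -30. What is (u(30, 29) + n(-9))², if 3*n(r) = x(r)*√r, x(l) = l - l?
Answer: 1369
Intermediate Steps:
x(l) = 0
n(r) = 0 (n(r) = (0*√r)/3 = (⅓)*0 = 0)
u(K, S) = -37 (u(K, S) = -7 - 30 = -37)
(u(30, 29) + n(-9))² = (-37 + 0)² = (-37)² = 1369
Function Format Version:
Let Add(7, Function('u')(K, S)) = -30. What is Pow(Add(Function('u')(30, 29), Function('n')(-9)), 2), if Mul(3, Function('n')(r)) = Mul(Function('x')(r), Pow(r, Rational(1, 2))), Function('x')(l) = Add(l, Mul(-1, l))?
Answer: 1369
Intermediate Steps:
Function('x')(l) = 0
Function('n')(r) = 0 (Function('n')(r) = Mul(Rational(1, 3), Mul(0, Pow(r, Rational(1, 2)))) = Mul(Rational(1, 3), 0) = 0)
Function('u')(K, S) = -37 (Function('u')(K, S) = Add(-7, -30) = -37)
Pow(Add(Function('u')(30, 29), Function('n')(-9)), 2) = Pow(Add(-37, 0), 2) = Pow(-37, 2) = 1369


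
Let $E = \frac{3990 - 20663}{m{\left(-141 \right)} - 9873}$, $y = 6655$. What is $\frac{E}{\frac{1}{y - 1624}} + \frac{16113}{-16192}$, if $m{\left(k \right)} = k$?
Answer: $\frac{226342295019}{27024448} \approx 8375.5$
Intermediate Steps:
$E = \frac{16673}{10014}$ ($E = \frac{3990 - 20663}{-141 - 9873} = - \frac{16673}{-10014} = \left(-16673\right) \left(- \frac{1}{10014}\right) = \frac{16673}{10014} \approx 1.665$)
$\frac{E}{\frac{1}{y - 1624}} + \frac{16113}{-16192} = \frac{16673}{10014 \frac{1}{6655 - 1624}} + \frac{16113}{-16192} = \frac{16673}{10014 \cdot \frac{1}{5031}} + 16113 \left(- \frac{1}{16192}\right) = \frac{16673 \frac{1}{\frac{1}{5031}}}{10014} - \frac{16113}{16192} = \frac{16673}{10014} \cdot 5031 - \frac{16113}{16192} = \frac{27960621}{3338} - \frac{16113}{16192} = \frac{226342295019}{27024448}$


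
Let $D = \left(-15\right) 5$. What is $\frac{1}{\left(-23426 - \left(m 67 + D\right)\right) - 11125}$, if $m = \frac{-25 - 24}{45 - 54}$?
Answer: $- \frac{9}{313567} \approx -2.8702 \cdot 10^{-5}$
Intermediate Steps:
$D = -75$
$m = \frac{49}{9}$ ($m = - \frac{49}{-9} = \left(-49\right) \left(- \frac{1}{9}\right) = \frac{49}{9} \approx 5.4444$)
$\frac{1}{\left(-23426 - \left(m 67 + D\right)\right) - 11125} = \frac{1}{\left(-23426 - \left(\frac{49}{9} \cdot 67 - 75\right)\right) - 11125} = \frac{1}{\left(-23426 - \left(\frac{3283}{9} - 75\right)\right) - 11125} = \frac{1}{\left(-23426 - \frac{2608}{9}\right) - 11125} = \frac{1}{- \frac{213442}{9} - 11125} = \frac{1}{- \frac{313567}{9}} = - \frac{9}{313567}$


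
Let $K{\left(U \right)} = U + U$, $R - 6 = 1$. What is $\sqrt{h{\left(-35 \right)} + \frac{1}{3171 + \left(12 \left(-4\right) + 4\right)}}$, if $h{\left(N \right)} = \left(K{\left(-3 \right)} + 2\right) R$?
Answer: $\frac{i \sqrt{273784485}}{3127} \approx 5.2915 i$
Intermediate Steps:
$R = 7$ ($R = 6 + 1 = 7$)
$K{\left(U \right)} = 2 U$
$h{\left(N \right)} = -28$ ($h{\left(N \right)} = \left(2 \left(-3\right) + 2\right) 7 = \left(-6 + 2\right) 7 = \left(-4\right) 7 = -28$)
$\sqrt{h{\left(-35 \right)} + \frac{1}{3171 + \left(12 \left(-4\right) + 4\right)}} = \sqrt{-28 + \frac{1}{3171 + \left(12 \left(-4\right) + 4\right)}} = \sqrt{-28 + \frac{1}{3171 + \left(-48 + 4\right)}} = \sqrt{-28 + \frac{1}{3171 - 44}} = \sqrt{-28 + \frac{1}{3127}} = \sqrt{- \frac{87555}{3127}} = \frac{i \sqrt{273784485}}{3127}$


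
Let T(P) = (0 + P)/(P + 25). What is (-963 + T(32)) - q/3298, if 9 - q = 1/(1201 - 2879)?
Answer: -303592980667/315440508 ≈ -962.44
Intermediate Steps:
q = 15103/1678 (q = 9 - 1/(1201 - 2879) = 9 - 1/(-1678) = 9 - 1*(-1/1678) = 9 + 1/1678 = 15103/1678 ≈ 9.0006)
T(P) = P/(25 + P)
(-963 + T(32)) - q/3298 = (-963 + 32/(25 + 32)) - 15103/(1678*3298) = (-963 + 32/57) - 15103/(1678*3298) = (-963 + 32*(1/57)) - 1*15103/5534044 = (-963 + 32/57) - 15103/5534044 = -54859/57 - 15103/5534044 = -303592980667/315440508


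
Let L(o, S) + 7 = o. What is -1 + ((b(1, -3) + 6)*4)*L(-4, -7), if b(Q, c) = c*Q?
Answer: -133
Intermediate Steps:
L(o, S) = -7 + o
b(Q, c) = Q*c
-1 + ((b(1, -3) + 6)*4)*L(-4, -7) = -1 + ((1*(-3) + 6)*4)*(-7 - 4) = -1 + ((-3 + 6)*4)*(-11) = -1 + (3*4)*(-11) = -1 + 12*(-11) = -1 - 132 = -133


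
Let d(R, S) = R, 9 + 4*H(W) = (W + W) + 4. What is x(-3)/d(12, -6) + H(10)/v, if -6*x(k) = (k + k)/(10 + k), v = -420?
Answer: 1/336 ≈ 0.0029762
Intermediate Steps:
H(W) = -5/4 + W/2 (H(W) = -9/4 + ((W + W) + 4)/4 = -9/4 + (2*W + 4)/4 = -9/4 + (4 + 2*W)/4 = -9/4 + (1 + W/2) = -5/4 + W/2)
x(k) = -k/(3*(10 + k)) (x(k) = -(k + k)/(6*(10 + k)) = -2*k/(6*(10 + k)) = -k/(3*(10 + k)))
x(-3)/d(12, -6) + H(10)/v = -1*(-3)/(30 + 3*(-3))/12 + (-5/4 + (½)*10)/(-420) = -1*(-3)/(30 - 9)*(1/12) + (-5/4 + 5)*(-1/420) = -1*(-3)/21*(1/12) + (15/4)*(-1/420) = -1*(-3)*1/21*(1/12) - 1/112 = (⅐)*(1/12) - 1/112 = 1/84 - 1/112 = 1/336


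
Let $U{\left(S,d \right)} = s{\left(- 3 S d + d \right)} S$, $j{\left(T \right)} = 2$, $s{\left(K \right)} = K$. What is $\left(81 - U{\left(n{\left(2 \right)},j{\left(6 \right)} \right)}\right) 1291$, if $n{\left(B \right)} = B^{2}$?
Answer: $218179$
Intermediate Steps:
$U{\left(S,d \right)} = S \left(d - 3 S d\right)$ ($U{\left(S,d \right)} = \left(- 3 S d + d\right) S = \left(d - 3 S d\right) S = S \left(d - 3 S d\right)$)
$\left(81 - U{\left(n{\left(2 \right)},j{\left(6 \right)} \right)}\right) 1291 = \left(81 - 2^{2} \cdot 2 \left(1 - 3 \cdot 2^{2}\right)\right) 1291 = \left(81 - 4 \cdot 2 \left(1 - 12\right)\right) 1291 = \left(81 - 4 \cdot 2 \left(-11\right)\right) 1291 = \left(81 - -88\right) 1291 = \left(81 + 88\right) 1291 = 169 \cdot 1291 = 218179$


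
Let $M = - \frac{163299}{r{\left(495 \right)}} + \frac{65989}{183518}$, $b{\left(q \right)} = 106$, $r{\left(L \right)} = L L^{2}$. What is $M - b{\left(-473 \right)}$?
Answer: $- \frac{783806161051169}{7419472161750} \approx -105.64$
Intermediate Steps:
$r{\left(L \right)} = L^{3}$
$M = \frac{2657888094331}{7419472161750}$ ($M = - \frac{163299}{495^{3}} + \frac{65989}{183518} = - \frac{163299}{121287375} + 65989 \cdot \frac{1}{183518} = \left(-163299\right) \frac{1}{121287375} + \frac{65989}{183518} = - \frac{54433}{40429125} + \frac{65989}{183518} = \frac{2657888094331}{7419472161750} \approx 0.35823$)
$M - b{\left(-473 \right)} = \frac{2657888094331}{7419472161750} - 106 = - \frac{783806161051169}{7419472161750}$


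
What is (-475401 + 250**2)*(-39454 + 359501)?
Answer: -132147726347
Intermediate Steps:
(-475401 + 250**2)*(-39454 + 359501) = (-475401 + 62500)*320047 = -412901*320047 = -132147726347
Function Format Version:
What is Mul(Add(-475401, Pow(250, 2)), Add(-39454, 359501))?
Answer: -132147726347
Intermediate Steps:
Mul(Add(-475401, Pow(250, 2)), Add(-39454, 359501)) = Mul(Add(-475401, 62500), 320047) = Mul(-412901, 320047) = -132147726347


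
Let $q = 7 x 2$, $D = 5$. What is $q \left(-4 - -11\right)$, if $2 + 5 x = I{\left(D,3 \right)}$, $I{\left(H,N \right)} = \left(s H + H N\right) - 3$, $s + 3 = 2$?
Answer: $98$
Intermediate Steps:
$s = -1$ ($s = -3 + 2 = -1$)
$I{\left(H,N \right)} = -3 - H + H N$ ($I{\left(H,N \right)} = \left(- H + H N\right) - 3 = -3 - H + H N$)
$x = 1$ ($x = - \frac{2}{5} + \frac{-3 - 5 + 5 \cdot 3}{5} = - \frac{2}{5} + \frac{-3 - 5 + 15}{5} = - \frac{2}{5} + \frac{1}{5} \cdot 7 = - \frac{2}{5} + \frac{7}{5} = 1$)
$q = 14$ ($q = 7 \cdot 1 \cdot 2 = 7 \cdot 2 = 14$)
$q \left(-4 - -11\right) = 14 \left(-4 - -11\right) = 14 \left(-4 + 11\right) = 14 \cdot 7 = 98$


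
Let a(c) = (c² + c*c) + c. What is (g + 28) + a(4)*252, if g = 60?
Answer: 9160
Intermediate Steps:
a(c) = c + 2*c² (a(c) = (c² + c²) + c = 2*c² + c = c + 2*c²)
(g + 28) + a(4)*252 = (60 + 28) + (4*(1 + 2*4))*252 = 88 + (4*(1 + 8))*252 = 88 + (4*9)*252 = 88 + 36*252 = 88 + 9072 = 9160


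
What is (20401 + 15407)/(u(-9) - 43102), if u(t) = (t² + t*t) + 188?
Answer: -1119/1336 ≈ -0.83757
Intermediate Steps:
u(t) = 188 + 2*t² (u(t) = (t² + t²) + 188 = 2*t² + 188 = 188 + 2*t²)
(20401 + 15407)/(u(-9) - 43102) = (20401 + 15407)/((188 + 2*(-9)²) - 43102) = 35808/((188 + 2*81) - 43102) = 35808/((188 + 162) - 43102) = 35808/(350 - 43102) = 35808/(-42752) = 35808*(-1/42752) = -1119/1336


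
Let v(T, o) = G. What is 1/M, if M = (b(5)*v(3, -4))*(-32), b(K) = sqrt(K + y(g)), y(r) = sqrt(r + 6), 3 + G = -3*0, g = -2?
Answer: sqrt(7)/672 ≈ 0.0039371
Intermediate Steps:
G = -3 (G = -3 - 3*0 = -3 + 0 = -3)
v(T, o) = -3
y(r) = sqrt(6 + r)
b(K) = sqrt(2 + K) (b(K) = sqrt(K + sqrt(6 - 2)) = sqrt(K + sqrt(4)) = sqrt(K + 2) = sqrt(2 + K))
M = 96*sqrt(7) (M = (sqrt(2 + 5)*(-3))*(-32) = (sqrt(7)*(-3))*(-32) = -3*sqrt(7)*(-32) = 96*sqrt(7) ≈ 253.99)
1/M = 1/(96*sqrt(7)) = sqrt(7)/672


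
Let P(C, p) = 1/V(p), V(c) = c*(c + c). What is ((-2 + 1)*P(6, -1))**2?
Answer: 1/4 ≈ 0.25000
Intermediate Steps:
V(c) = 2*c**2 (V(c) = c*(2*c) = 2*c**2)
P(C, p) = 1/(2*p**2)
((-2 + 1)*P(6, -1))**2 = ((-2 + 1)*((1/2)/(-1)**2))**2 = (-1/2)**2 = 1/4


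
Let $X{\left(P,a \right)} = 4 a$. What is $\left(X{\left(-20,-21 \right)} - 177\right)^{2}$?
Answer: $68121$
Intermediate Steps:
$\left(X{\left(-20,-21 \right)} - 177\right)^{2} = \left(4 \left(-21\right) - 177\right)^{2} = \left(-84 - 177\right)^{2} = \left(-261\right)^{2} = 68121$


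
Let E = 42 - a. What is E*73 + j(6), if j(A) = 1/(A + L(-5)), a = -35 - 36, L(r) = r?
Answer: 8250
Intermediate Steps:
a = -71
j(A) = 1/(-5 + A) (j(A) = 1/(A - 5) = 1/(-5 + A))
E = 113 (E = 42 - 1*(-71) = 42 + 71 = 113)
E*73 + j(6) = 113*73 + 1/(-5 + 6) = 8249 + 1/1 = 8249 + 1 = 8250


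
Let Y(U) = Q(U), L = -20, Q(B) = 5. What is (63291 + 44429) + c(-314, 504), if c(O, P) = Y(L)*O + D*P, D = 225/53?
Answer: 5739350/53 ≈ 1.0829e+5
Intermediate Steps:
Y(U) = 5
D = 225/53 (D = 225*(1/53) = 225/53 ≈ 4.2453)
c(O, P) = 5*O + 225*P/53
(63291 + 44429) + c(-314, 504) = (63291 + 44429) + (5*(-314) + (225/53)*504) = 107720 + (-1570 + 113400/53) = 107720 + 30190/53 = 5739350/53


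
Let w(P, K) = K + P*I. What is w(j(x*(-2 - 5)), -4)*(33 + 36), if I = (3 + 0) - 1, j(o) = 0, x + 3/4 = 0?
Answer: -276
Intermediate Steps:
x = -¾ (x = -¾ + 0 = -¾ ≈ -0.75000)
I = 2 (I = 3 - 1 = 2)
w(P, K) = K + 2*P (w(P, K) = K + P*2 = K + 2*P)
w(j(x*(-2 - 5)), -4)*(33 + 36) = (-4 + 2*0)*(33 + 36) = (-4 + 0)*69 = -4*69 = -276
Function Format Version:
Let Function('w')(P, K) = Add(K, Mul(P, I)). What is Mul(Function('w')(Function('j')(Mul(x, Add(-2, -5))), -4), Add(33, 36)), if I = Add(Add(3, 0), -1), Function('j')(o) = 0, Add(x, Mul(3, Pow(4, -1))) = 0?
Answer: -276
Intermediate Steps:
x = Rational(-3, 4) (x = Add(Rational(-3, 4), 0) = Rational(-3, 4) ≈ -0.75000)
I = 2 (I = Add(3, -1) = 2)
Function('w')(P, K) = Add(K, Mul(2, P)) (Function('w')(P, K) = Add(K, Mul(P, 2)) = Add(K, Mul(2, P)))
Mul(Function('w')(Function('j')(Mul(x, Add(-2, -5))), -4), Add(33, 36)) = Mul(Add(-4, Mul(2, 0)), Add(33, 36)) = Mul(Add(-4, 0), 69) = Mul(-4, 69) = -276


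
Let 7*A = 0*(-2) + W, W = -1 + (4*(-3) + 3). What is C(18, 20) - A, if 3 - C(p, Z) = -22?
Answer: 185/7 ≈ 26.429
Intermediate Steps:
C(p, Z) = 25 (C(p, Z) = 3 - 1*(-22) = 3 + 22 = 25)
W = -10 (W = -1 + (-12 + 3) = -1 - 9 = -10)
A = -10/7 (A = (0*(-2) - 10)/7 = (0 - 10)/7 = (⅐)*(-10) = -10/7 ≈ -1.4286)
C(18, 20) - A = 25 - 1*(-10/7) = 25 + 10/7 = 185/7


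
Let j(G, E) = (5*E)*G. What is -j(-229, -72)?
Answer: -82440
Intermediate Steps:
j(G, E) = 5*E*G
-j(-229, -72) = -5*(-72)*(-229) = -1*82440 = -82440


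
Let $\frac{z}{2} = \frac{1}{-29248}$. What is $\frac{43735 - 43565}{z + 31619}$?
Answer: $\frac{497216}{92479251} \approx 0.0053765$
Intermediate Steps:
$z = - \frac{1}{14624}$ ($z = \frac{2}{-29248} = 2 \left(- \frac{1}{29248}\right) = - \frac{1}{14624} \approx -6.8381 \cdot 10^{-5}$)
$\frac{43735 - 43565}{z + 31619} = \frac{43735 - 43565}{- \frac{1}{14624} + 31619} = \frac{170}{\frac{462396255}{14624}} = 170 \cdot \frac{14624}{462396255} = \frac{497216}{92479251}$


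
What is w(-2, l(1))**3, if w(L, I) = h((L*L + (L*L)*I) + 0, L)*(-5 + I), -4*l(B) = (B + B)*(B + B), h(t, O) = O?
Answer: 1728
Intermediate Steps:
l(B) = -B**2 (l(B) = -(B + B)*(B + B)/4 = -2*B*2*B/4 = -B**2)
w(L, I) = L*(-5 + I)
w(-2, l(1))**3 = (-2*(-5 - 1*1**2))**3 = (-2*(-5 - 1*1))**3 = (-2*(-5 - 1))**3 = (-2*(-6))**3 = 12**3 = 1728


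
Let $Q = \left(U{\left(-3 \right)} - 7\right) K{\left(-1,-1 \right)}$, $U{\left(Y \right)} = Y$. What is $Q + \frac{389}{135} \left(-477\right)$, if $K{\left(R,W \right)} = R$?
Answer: $- \frac{20467}{15} \approx -1364.5$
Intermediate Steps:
$Q = 10$ ($Q = \left(-3 - 7\right) \left(-1\right) = \left(-10\right) \left(-1\right) = 10$)
$Q + \frac{389}{135} \left(-477\right) = 10 + \frac{389}{135} \left(-477\right) = 10 - \frac{20617}{15} = - \frac{20467}{15}$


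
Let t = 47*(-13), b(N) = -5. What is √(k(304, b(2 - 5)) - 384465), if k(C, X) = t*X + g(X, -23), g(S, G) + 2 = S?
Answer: I*√381417 ≈ 617.59*I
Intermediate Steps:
g(S, G) = -2 + S
t = -611
k(C, X) = -2 - 610*X (k(C, X) = -611*X + (-2 + X) = -2 - 610*X)
√(k(304, b(2 - 5)) - 384465) = √((-2 - 610*(-5)) - 384465) = √((-2 + 3050) - 384465) = √(3048 - 384465) = √(-381417) = I*√381417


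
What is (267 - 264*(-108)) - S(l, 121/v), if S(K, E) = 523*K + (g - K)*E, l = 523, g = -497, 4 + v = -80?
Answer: -1723535/7 ≈ -2.4622e+5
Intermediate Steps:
v = -84 (v = -4 - 80 = -84)
S(K, E) = 523*K + E*(-497 - K) (S(K, E) = 523*K + (-497 - K)*E = 523*K + E*(-497 - K))
(267 - 264*(-108)) - S(l, 121/v) = (267 - 264*(-108)) - (-60137/(-84) + 523*523 - 1*121/(-84)*523) = (267 + 28512) - (-60137*(-1)/84 + 273529 - 1*121*(-1/84)*523) = 28779 - (-497*(-121/84) + 273529 - 1*(-121/84)*523) = 28779 - (8591/12 + 273529 + 63283/84) = 28779 - 1*1924988/7 = 28779 - 1924988/7 = -1723535/7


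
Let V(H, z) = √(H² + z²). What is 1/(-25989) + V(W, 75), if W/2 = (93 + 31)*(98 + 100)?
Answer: -1/25989 + 3*√267912049 ≈ 49104.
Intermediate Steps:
W = 49104 (W = 2*((93 + 31)*(98 + 100)) = 2*(124*198) = 2*24552 = 49104)
1/(-25989) + V(W, 75) = 1/(-25989) + √(49104² + 75²) = -1/25989 + √(2411202816 + 5625) = -1/25989 + √2411208441 = -1/25989 + 3*√267912049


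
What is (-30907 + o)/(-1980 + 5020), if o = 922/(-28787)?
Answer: -889720731/87512480 ≈ -10.167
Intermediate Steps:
o = -922/28787 (o = 922*(-1/28787) = -922/28787 ≈ -0.032028)
(-30907 + o)/(-1980 + 5020) = (-30907 - 922/28787)/(-1980 + 5020) = -889720731/28787/3040 = -889720731/28787*1/3040 = -889720731/87512480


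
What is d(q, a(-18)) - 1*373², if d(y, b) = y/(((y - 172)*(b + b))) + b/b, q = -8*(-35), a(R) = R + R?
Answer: -135232451/972 ≈ -1.3913e+5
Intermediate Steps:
a(R) = 2*R
q = 280
d(y, b) = 1 + y/(2*b*(-172 + y)) (d(y, b) = y/(((-172 + y)*(2*b))) + 1 = y/((2*b*(-172 + y))) + 1 = y*(1/(2*b*(-172 + y))) + 1 = y/(2*b*(-172 + y)) + 1 = 1 + y/(2*b*(-172 + y)))
d(q, a(-18)) - 1*373² = ((½)*280 - 344*(-18) + (2*(-18))*280)/(((2*(-18)))*(-172 + 280)) - 1*373² = (140 - 172*(-36) - 36*280)/(-36*108) - 1*139129 = -1/36*1/108*(140 + 6192 - 10080) - 139129 = -1/36*1/108*(-3748) - 139129 = 937/972 - 139129 = -135232451/972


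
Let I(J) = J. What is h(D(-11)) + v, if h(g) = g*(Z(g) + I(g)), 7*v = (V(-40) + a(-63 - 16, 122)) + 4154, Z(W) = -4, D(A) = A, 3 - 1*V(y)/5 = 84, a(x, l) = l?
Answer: 718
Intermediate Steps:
V(y) = -405 (V(y) = 15 - 5*84 = 15 - 420 = -405)
v = 553 (v = ((-405 + 122) + 4154)/7 = (-283 + 4154)/7 = (⅐)*3871 = 553)
h(g) = g*(-4 + g)
h(D(-11)) + v = -11*(-4 - 11) + 553 = -11*(-15) + 553 = 165 + 553 = 718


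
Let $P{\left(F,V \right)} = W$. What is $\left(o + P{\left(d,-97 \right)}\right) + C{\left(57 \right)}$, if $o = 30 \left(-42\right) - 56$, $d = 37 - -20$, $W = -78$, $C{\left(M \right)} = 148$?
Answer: $-1246$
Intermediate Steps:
$d = 57$ ($d = 37 + 20 = 57$)
$P{\left(F,V \right)} = -78$
$o = -1316$ ($o = -1260 - 56 = -1316$)
$\left(o + P{\left(d,-97 \right)}\right) + C{\left(57 \right)} = \left(-1316 - 78\right) + 148 = -1394 + 148 = -1246$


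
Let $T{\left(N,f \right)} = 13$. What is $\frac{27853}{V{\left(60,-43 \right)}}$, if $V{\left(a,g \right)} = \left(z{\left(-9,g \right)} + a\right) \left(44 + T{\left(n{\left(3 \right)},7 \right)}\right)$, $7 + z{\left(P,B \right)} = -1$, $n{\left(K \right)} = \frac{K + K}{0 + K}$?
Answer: $\frac{27853}{2964} \approx 9.3971$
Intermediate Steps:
$n{\left(K \right)} = 2$ ($n{\left(K \right)} = \frac{2 K}{K} = 2$)
$z{\left(P,B \right)} = -8$ ($z{\left(P,B \right)} = -7 - 1 = -8$)
$V{\left(a,g \right)} = -456 + 57 a$ ($V{\left(a,g \right)} = \left(-8 + a\right) \left(44 + 13\right) = \left(-8 + a\right) 57 = -456 + 57 a$)
$\frac{27853}{V{\left(60,-43 \right)}} = \frac{27853}{-456 + 57 \cdot 60} = \frac{27853}{-456 + 3420} = \frac{27853}{2964}$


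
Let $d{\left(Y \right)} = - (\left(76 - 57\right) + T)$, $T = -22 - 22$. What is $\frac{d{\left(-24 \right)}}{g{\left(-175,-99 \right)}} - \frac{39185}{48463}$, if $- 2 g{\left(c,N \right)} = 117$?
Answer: $- \frac{7007795}{5670171} \approx -1.2359$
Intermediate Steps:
$g{\left(c,N \right)} = - \frac{117}{2}$ ($g{\left(c,N \right)} = \left(- \frac{1}{2}\right) 117 = - \frac{117}{2}$)
$T = -44$
$d{\left(Y \right)} = 25$ ($d{\left(Y \right)} = - (\left(76 - 57\right) - 44) = - (19 - 44) = \left(-1\right) \left(-25\right) = 25$)
$\frac{d{\left(-24 \right)}}{g{\left(-175,-99 \right)}} - \frac{39185}{48463} = \frac{25}{- \frac{117}{2}} - \frac{39185}{48463} = 25 \left(- \frac{2}{117}\right) - \frac{39185}{48463} = - \frac{50}{117} - \frac{39185}{48463} = - \frac{7007795}{5670171}$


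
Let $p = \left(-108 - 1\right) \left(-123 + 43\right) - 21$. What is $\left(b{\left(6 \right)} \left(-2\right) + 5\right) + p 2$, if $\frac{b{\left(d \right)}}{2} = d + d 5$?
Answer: $17259$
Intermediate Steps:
$b{\left(d \right)} = 12 d$ ($b{\left(d \right)} = 2 \left(d + d 5\right) = 2 \left(d + 5 d\right) = 2 \cdot 6 d = 12 d$)
$p = 8699$ ($p = \left(-109\right) \left(-80\right) - 21 = 8720 - 21 = 8699$)
$\left(b{\left(6 \right)} \left(-2\right) + 5\right) + p 2 = \left(12 \cdot 6 \left(-2\right) + 5\right) + 8699 \cdot 2 = \left(72 \left(-2\right) + 5\right) + 17398 = \left(-144 + 5\right) + 17398 = -139 + 17398 = 17259$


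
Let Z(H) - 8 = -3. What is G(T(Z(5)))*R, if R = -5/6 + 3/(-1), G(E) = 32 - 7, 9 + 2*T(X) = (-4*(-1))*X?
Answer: -575/6 ≈ -95.833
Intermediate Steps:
Z(H) = 5 (Z(H) = 8 - 3 = 5)
T(X) = -9/2 + 2*X (T(X) = -9/2 + ((-4*(-1))*X)/2 = -9/2 + (4*X)/2 = -9/2 + 2*X)
G(E) = 25
R = -23/6 (R = -5*⅙ + 3*(-1) = -⅚ - 3 = -23/6 ≈ -3.8333)
G(T(Z(5)))*R = 25*(-23/6) = -575/6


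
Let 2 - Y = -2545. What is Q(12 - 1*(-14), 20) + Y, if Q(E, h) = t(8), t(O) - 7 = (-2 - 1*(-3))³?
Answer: 2555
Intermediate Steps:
t(O) = 8 (t(O) = 7 + (-2 - 1*(-3))³ = 7 + (-2 + 3)³ = 7 + 1³ = 7 + 1 = 8)
Q(E, h) = 8
Y = 2547 (Y = 2 - 1*(-2545) = 2 + 2545 = 2547)
Q(12 - 1*(-14), 20) + Y = 8 + 2547 = 2555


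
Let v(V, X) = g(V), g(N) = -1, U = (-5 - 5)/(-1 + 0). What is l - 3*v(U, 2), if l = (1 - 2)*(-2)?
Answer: 5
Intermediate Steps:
U = 10 (U = -10/(-1) = -10*(-1) = 10)
v(V, X) = -1
l = 2 (l = -1*(-2) = 2)
l - 3*v(U, 2) = 2 - 3*(-1) = 2 + 3 = 5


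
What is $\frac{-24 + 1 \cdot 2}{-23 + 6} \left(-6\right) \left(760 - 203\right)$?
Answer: $- \frac{73524}{17} \approx -4324.9$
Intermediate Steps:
$\frac{-24 + 1 \cdot 2}{-23 + 6} \left(-6\right) \left(760 - 203\right) = \frac{-24 + 2}{-17} \left(-6\right) 557 = \left(-22\right) \left(- \frac{1}{17}\right) \left(-6\right) 557 = \frac{22}{17} \left(-6\right) 557 = \left(- \frac{132}{17}\right) 557 = - \frac{73524}{17}$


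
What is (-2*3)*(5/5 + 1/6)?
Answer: -7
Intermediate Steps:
(-2*3)*(5/5 + 1/6) = -6*(5*(⅕) + 1*(⅙)) = -6*(1 + ⅙) = -6*7/6 = -7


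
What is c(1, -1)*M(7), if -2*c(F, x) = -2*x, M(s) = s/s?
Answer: -1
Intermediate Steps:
M(s) = 1
c(F, x) = x (c(F, x) = -(-1)*x = x)
c(1, -1)*M(7) = -1*1 = -1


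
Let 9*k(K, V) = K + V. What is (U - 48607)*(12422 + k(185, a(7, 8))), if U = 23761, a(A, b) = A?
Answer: -309167060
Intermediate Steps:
k(K, V) = K/9 + V/9 (k(K, V) = (K + V)/9 = K/9 + V/9)
(U - 48607)*(12422 + k(185, a(7, 8))) = (23761 - 48607)*(12422 + ((1/9)*185 + (1/9)*7)) = -24846*(12422 + (185/9 + 7/9)) = -24846*(12422 + 64/3) = -24846*37330/3 = -309167060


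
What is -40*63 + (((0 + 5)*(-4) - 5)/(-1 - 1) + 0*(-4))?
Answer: -5015/2 ≈ -2507.5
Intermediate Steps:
-40*63 + (((0 + 5)*(-4) - 5)/(-1 - 1) + 0*(-4)) = -2520 + ((5*(-4) - 5)/(-2) + 0) = -2520 + ((-20 - 5)*(-1/2) + 0) = -2520 + (-25*(-1/2) + 0) = -2520 + (25/2 + 0) = -2520 + 25/2 = -5015/2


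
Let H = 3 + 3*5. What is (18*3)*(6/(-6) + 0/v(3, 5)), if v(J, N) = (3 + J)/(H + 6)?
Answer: -54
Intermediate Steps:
H = 18 (H = 3 + 15 = 18)
v(J, N) = ⅛ + J/24 (v(J, N) = (3 + J)/(18 + 6) = (3 + J)/24 = (3 + J)*(1/24) = ⅛ + J/24)
(18*3)*(6/(-6) + 0/v(3, 5)) = (18*3)*(6/(-6) + 0/(⅛ + (1/24)*3)) = 54*(6*(-⅙) + 0/(⅛ + ⅛)) = 54*(-1 + 0/(¼)) = 54*(-1 + 0*4) = 54*(-1 + 0) = 54*(-1) = -54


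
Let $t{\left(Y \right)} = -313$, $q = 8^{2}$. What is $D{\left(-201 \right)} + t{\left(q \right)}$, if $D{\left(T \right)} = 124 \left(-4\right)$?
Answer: $-809$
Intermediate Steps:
$q = 64$
$D{\left(T \right)} = -496$
$D{\left(-201 \right)} + t{\left(q \right)} = -496 - 313 = -809$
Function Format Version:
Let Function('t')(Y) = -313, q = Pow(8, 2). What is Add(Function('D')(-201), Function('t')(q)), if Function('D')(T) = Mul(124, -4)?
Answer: -809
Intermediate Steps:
q = 64
Function('D')(T) = -496
Add(Function('D')(-201), Function('t')(q)) = Add(-496, -313) = -809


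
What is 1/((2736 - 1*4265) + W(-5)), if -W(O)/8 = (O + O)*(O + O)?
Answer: -1/2329 ≈ -0.00042937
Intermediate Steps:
W(O) = -32*O**2 (W(O) = -8*(O + O)*(O + O) = -8*2*O*2*O = -32*O**2)
1/((2736 - 1*4265) + W(-5)) = 1/((2736 - 1*4265) - 32*(-5)**2) = 1/((2736 - 4265) - 32*25) = 1/(-1529 - 800) = 1/(-2329) = -1/2329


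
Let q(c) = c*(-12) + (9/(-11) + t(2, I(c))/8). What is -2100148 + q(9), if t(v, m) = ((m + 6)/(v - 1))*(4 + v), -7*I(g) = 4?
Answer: -323438923/154 ≈ -2.1003e+6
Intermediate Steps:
I(g) = -4/7 (I(g) = -1/7*4 = -4/7)
t(v, m) = (4 + v)*(6 + m)/(-1 + v) (t(v, m) = ((6 + m)/(-1 + v))*(4 + v) = (4 + v)*(6 + m)/(-1 + v))
q(c) = 501/154 - 12*c (q(c) = c*(-12) + (9/(-11) + ((24 + 4*(-4/7) + 6*2 - 4/7*2)/(-1 + 2))/8) = -12*c + (9*(-1/11) + ((24 - 16/7 + 12 - 8/7)/1)*(1/8)) = -12*c + (-9/11 + (1*(228/7))*(1/8)) = -12*c + (-9/11 + (228/7)*(1/8)) = -12*c + (-9/11 + 57/14) = -12*c + 501/154 = 501/154 - 12*c)
-2100148 + q(9) = -2100148 + (501/154 - 12*9) = -2100148 + (501/154 - 108) = -2100148 - 16131/154 = -323438923/154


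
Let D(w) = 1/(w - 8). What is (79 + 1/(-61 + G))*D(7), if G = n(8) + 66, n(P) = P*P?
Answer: -5452/69 ≈ -79.015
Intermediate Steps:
n(P) = P**2
G = 130 (G = 8**2 + 66 = 64 + 66 = 130)
D(w) = 1/(-8 + w)
(79 + 1/(-61 + G))*D(7) = (79 + 1/(-61 + 130))/(-8 + 7) = (79 + 1/69)/(-1) = (79 + 1/69)*(-1) = (5452/69)*(-1) = -5452/69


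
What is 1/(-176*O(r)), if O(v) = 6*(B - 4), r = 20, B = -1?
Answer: 1/5280 ≈ 0.00018939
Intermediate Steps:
O(v) = -30 (O(v) = 6*(-1 - 4) = 6*(-5) = -30)
1/(-176*O(r)) = 1/(-176*(-30)) = 1/5280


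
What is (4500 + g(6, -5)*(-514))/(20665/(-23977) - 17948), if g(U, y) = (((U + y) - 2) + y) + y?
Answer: -243462458/430359861 ≈ -0.56572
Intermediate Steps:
g(U, y) = -2 + U + 3*y (g(U, y) = ((-2 + U + y) + y) + y = (-2 + U + 2*y) + y = -2 + U + 3*y)
(4500 + g(6, -5)*(-514))/(20665/(-23977) - 17948) = (4500 + (-2 + 6 + 3*(-5))*(-514))/(20665/(-23977) - 17948) = (4500 + (-2 + 6 - 15)*(-514))/(20665*(-1/23977) - 17948) = (4500 - 11*(-514))/(-20665/23977 - 17948) = (4500 + 5654)/(-430359861/23977) = 10154*(-23977/430359861) = -243462458/430359861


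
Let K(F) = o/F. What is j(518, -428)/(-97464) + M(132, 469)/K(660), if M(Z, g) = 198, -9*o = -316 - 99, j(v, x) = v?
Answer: 11462914471/4044756 ≈ 2834.0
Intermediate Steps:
o = 415/9 (o = -(-316 - 99)/9 = -1/9*(-415) = 415/9 ≈ 46.111)
K(F) = 415/(9*F)
j(518, -428)/(-97464) + M(132, 469)/K(660) = 518/(-97464) + 198/(((415/9)/660)) = 518*(-1/97464) + 198/(((415/9)*(1/660))) = -259/48732 + 198/(83/1188) = -259/48732 + 198*(1188/83) = -259/48732 + 235224/83 = 11462914471/4044756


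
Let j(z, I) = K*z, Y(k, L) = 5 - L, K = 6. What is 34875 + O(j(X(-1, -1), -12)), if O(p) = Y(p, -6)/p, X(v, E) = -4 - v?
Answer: 627739/18 ≈ 34874.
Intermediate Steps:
j(z, I) = 6*z
O(p) = 11/p (O(p) = (5 - 1*(-6))/p = (5 + 6)/p = 11/p)
34875 + O(j(X(-1, -1), -12)) = 34875 + 11/((6*(-4 - 1*(-1)))) = 34875 + 11/((6*(-4 + 1))) = 34875 + 11/((6*(-3))) = 34875 + 11/(-18) = 34875 + 11*(-1/18) = 34875 - 11/18 = 627739/18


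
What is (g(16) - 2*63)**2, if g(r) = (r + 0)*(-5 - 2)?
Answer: 56644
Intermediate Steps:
g(r) = -7*r (g(r) = r*(-7) = -7*r)
(g(16) - 2*63)**2 = (-7*16 - 2*63)**2 = (-112 - 126)**2 = (-238)**2 = 56644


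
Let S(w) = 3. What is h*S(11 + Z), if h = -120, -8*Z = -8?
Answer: -360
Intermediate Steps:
Z = 1 (Z = -⅛*(-8) = 1)
h*S(11 + Z) = -120*3 = -360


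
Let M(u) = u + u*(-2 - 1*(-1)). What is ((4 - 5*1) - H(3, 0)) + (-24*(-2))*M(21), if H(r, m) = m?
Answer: -1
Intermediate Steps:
M(u) = 0 (M(u) = u + u*(-2 + 1) = u + u*(-1) = u - u = 0)
((4 - 5*1) - H(3, 0)) + (-24*(-2))*M(21) = ((4 - 5*1) - 1*0) - 24*(-2)*0 = ((4 - 5) + 0) + 48*0 = (-1 + 0) + 0 = -1 + 0 = -1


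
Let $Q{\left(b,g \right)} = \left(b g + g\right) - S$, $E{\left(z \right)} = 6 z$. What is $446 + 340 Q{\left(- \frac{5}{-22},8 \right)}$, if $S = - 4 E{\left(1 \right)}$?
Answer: $\frac{131386}{11} \approx 11944.0$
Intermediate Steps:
$S = -24$ ($S = - 4 \cdot 6 \cdot 1 = \left(-4\right) 6 = -24$)
$Q{\left(b,g \right)} = 24 + g + b g$ ($Q{\left(b,g \right)} = \left(b g + g\right) - -24 = \left(g + b g\right) + 24 = 24 + g + b g$)
$446 + 340 Q{\left(- \frac{5}{-22},8 \right)} = 446 + 340 \left(24 + 8 + - \frac{5}{-22} \cdot 8\right) = 446 + 340 \left(24 + 8 + \left(-5\right) \left(- \frac{1}{22}\right) 8\right) = 446 + 340 \left(24 + 8 + \frac{5}{22} \cdot 8\right) = 446 + 340 \left(24 + 8 + \frac{20}{11}\right) = 446 + 340 \cdot \frac{372}{11} = 446 + \frac{126480}{11} = \frac{131386}{11}$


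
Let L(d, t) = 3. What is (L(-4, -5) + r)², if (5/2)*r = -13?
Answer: 121/25 ≈ 4.8400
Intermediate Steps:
r = -26/5 (r = (⅖)*(-13) = -26/5 ≈ -5.2000)
(L(-4, -5) + r)² = (3 - 26/5)² = (-11/5)² = 121/25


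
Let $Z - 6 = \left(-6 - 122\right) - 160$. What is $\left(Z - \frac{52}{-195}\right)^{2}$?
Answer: $\frac{17859076}{225} \approx 79374.0$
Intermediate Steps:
$Z = -282$ ($Z = 6 - 288 = -282$)
$\left(Z - \frac{52}{-195}\right)^{2} = \left(-282 - \frac{52}{-195}\right)^{2} = \left(-282 - - \frac{4}{15}\right)^{2} = \left(-282 + \frac{4}{15}\right)^{2} = \left(- \frac{4226}{15}\right)^{2} = \frac{17859076}{225}$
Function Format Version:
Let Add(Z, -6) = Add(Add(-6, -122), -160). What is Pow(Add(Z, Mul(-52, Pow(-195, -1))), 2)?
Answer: Rational(17859076, 225) ≈ 79374.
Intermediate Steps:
Z = -282 (Z = Add(6, Add(Add(-6, -122), -160)) = Add(6, Add(-128, -160)) = Add(6, -288) = -282)
Pow(Add(Z, Mul(-52, Pow(-195, -1))), 2) = Pow(Add(-282, Mul(-52, Pow(-195, -1))), 2) = Pow(Add(-282, Mul(-52, Rational(-1, 195))), 2) = Pow(Add(-282, Rational(4, 15)), 2) = Pow(Rational(-4226, 15), 2) = Rational(17859076, 225)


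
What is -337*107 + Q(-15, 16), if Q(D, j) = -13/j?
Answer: -576957/16 ≈ -36060.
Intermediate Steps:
-337*107 + Q(-15, 16) = -337*107 - 13/16 = -36059 - 13*1/16 = -36059 - 13/16 = -576957/16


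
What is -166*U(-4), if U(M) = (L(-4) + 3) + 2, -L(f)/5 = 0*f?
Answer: -830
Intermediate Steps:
L(f) = 0 (L(f) = -0*f = -5*0 = 0)
U(M) = 5 (U(M) = (0 + 3) + 2 = 3 + 2 = 5)
-166*U(-4) = -166*5 = -830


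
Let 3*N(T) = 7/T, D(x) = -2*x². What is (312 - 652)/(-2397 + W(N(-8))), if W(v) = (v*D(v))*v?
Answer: 56401920/397635937 ≈ 0.14184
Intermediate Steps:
N(T) = 7/(3*T) (N(T) = (7/T)/3 = 7/(3*T))
W(v) = -2*v⁴ (W(v) = (v*(-2*v²))*v = (-2*v³)*v = -2*v⁴)
(312 - 652)/(-2397 + W(N(-8))) = (312 - 652)/(-2397 - 2*((7/3)/(-8))⁴) = -340/(-2397 - 2*((7/3)*(-⅛))⁴) = -340/(-2397 - 2*(-7/24)⁴) = -340/(-2397 - 2*2401/331776) = -340/(-2397 - 2401/165888) = -340/(-397635937/165888) = -340*(-165888/397635937) = 56401920/397635937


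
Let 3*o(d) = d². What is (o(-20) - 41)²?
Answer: 76729/9 ≈ 8525.4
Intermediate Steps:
o(d) = d²/3
(o(-20) - 41)² = ((⅓)*(-20)² - 41)² = ((⅓)*400 - 41)² = (400/3 - 41)² = (277/3)² = 76729/9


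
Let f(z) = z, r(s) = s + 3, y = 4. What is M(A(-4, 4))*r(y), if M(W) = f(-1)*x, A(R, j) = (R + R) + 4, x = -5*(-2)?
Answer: -70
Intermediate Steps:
r(s) = 3 + s
x = 10
A(R, j) = 4 + 2*R (A(R, j) = 2*R + 4 = 4 + 2*R)
M(W) = -10 (M(W) = -1*10 = -10)
M(A(-4, 4))*r(y) = -10*(3 + 4) = -10*7 = -70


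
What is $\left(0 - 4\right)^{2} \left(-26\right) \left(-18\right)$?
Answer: $7488$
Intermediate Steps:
$\left(0 - 4\right)^{2} \left(-26\right) \left(-18\right) = \left(-4\right)^{2} \left(-26\right) \left(-18\right) = 16 \left(-26\right) \left(-18\right) = \left(-416\right) \left(-18\right) = 7488$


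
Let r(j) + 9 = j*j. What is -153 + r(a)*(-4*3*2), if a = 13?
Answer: -3993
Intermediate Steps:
r(j) = -9 + j² (r(j) = -9 + j*j = -9 + j²)
-153 + r(a)*(-4*3*2) = -153 + (-9 + 13²)*(-4*3*2) = -153 + (-9 + 169)*(-12*2) = -153 + 160*(-24) = -153 - 3840 = -3993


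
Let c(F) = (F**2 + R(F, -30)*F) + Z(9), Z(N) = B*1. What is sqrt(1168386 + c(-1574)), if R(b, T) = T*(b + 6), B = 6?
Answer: 2*I*sqrt(17598773) ≈ 8390.2*I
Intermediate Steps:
Z(N) = 6 (Z(N) = 6*1 = 6)
R(b, T) = T*(6 + b)
c(F) = 6 + F**2 + F*(-180 - 30*F) (c(F) = (F**2 + (-30*(6 + F))*F) + 6 = (F**2 + (-180 - 30*F)*F) + 6 = (F**2 + F*(-180 - 30*F)) + 6 = 6 + F**2 + F*(-180 - 30*F))
sqrt(1168386 + c(-1574)) = sqrt(1168386 + (6 - 180*(-1574) - 29*(-1574)**2)) = sqrt(1168386 + (6 + 283320 - 29*2477476)) = sqrt(1168386 + (6 + 283320 - 71846804)) = sqrt(1168386 - 71563478) = sqrt(-70395092) = 2*I*sqrt(17598773)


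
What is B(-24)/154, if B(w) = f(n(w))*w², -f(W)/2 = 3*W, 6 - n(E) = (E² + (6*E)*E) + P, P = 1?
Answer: 6958656/77 ≈ 90372.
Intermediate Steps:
n(E) = 5 - 7*E² (n(E) = 6 - ((E² + (6*E)*E) + 1) = 6 - ((E² + 6*E²) + 1) = 6 - (7*E² + 1) = 6 - (1 + 7*E²) = 6 + (-1 - 7*E²) = 5 - 7*E²)
f(W) = -6*W
B(w) = w²*(-30 + 42*w²) (B(w) = (-6*(5 - 7*w²))*w² = (-30 + 42*w²)*w² = w²*(-30 + 42*w²))
B(-24)/154 = ((-24)²*(-30 + 42*(-24)²))/154 = (576*(-30 + 42*576))*(1/154) = (576*(-30 + 24192))*(1/154) = (576*24162)*(1/154) = 13917312*(1/154) = 6958656/77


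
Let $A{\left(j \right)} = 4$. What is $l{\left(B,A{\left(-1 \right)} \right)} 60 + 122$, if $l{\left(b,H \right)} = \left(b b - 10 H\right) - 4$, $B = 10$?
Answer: $3482$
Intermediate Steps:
$l{\left(b,H \right)} = -4 + b^{2} - 10 H$ ($l{\left(b,H \right)} = \left(b^{2} - 10 H\right) - 4 = -4 + b^{2} - 10 H$)
$l{\left(B,A{\left(-1 \right)} \right)} 60 + 122 = \left(-4 + 10^{2} - 40\right) 60 + 122 = \left(-4 + 100 - 40\right) 60 + 122 = 56 \cdot 60 + 122 = 3360 + 122 = 3482$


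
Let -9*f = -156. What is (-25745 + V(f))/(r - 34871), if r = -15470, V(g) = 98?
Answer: 25647/50341 ≈ 0.50947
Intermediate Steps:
f = 52/3 (f = -1/9*(-156) = 52/3 ≈ 17.333)
(-25745 + V(f))/(r - 34871) = (-25745 + 98)/(-15470 - 34871) = -25647/(-50341) = -25647*(-1/50341) = 25647/50341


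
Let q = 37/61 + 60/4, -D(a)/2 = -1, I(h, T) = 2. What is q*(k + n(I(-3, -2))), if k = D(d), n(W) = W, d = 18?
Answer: 3808/61 ≈ 62.426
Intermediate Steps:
D(a) = 2 (D(a) = -2*(-1) = 2)
k = 2
q = 952/61 (q = 37*(1/61) + 60*(1/4) = 37/61 + 15 = 952/61 ≈ 15.607)
q*(k + n(I(-3, -2))) = 952*(2 + 2)/61 = (952/61)*4 = 3808/61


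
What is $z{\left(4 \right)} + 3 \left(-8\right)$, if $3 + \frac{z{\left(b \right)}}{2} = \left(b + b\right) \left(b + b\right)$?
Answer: $98$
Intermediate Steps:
$z{\left(b \right)} = -6 + 8 b^{2}$ ($z{\left(b \right)} = -6 + 2 \left(b + b\right) \left(b + b\right) = -6 + 2 \cdot 2 b 2 b = -6 + 2 \cdot 4 b^{2} = -6 + 8 b^{2}$)
$z{\left(4 \right)} + 3 \left(-8\right) = \left(-6 + 8 \cdot 4^{2}\right) + 3 \left(-8\right) = \left(-6 + 8 \cdot 16\right) - 24 = \left(-6 + 128\right) - 24 = 122 - 24 = 98$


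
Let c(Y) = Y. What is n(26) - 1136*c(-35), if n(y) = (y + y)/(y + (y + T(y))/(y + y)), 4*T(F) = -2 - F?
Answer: 54513664/1371 ≈ 39762.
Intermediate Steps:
T(F) = -½ - F/4 (T(F) = (-2 - F)/4 = -½ - F/4)
n(y) = 2*y/(y + (-½ + 3*y/4)/(2*y)) (n(y) = (y + y)/(y + (y + (-½ - y/4))/(y + y)) = (2*y)/(y + (-½ + 3*y/4)/((2*y))) = (2*y)/(y + (-½ + 3*y/4)*(1/(2*y))) = (2*y)/(y + (-½ + 3*y/4)/(2*y)) = 2*y/(y + (-½ + 3*y/4)/(2*y)))
n(26) - 1136*c(-35) = 16*26²/(-2 + 3*26 + 8*26²) - 1136*(-35) = 16*676/(-2 + 78 + 8*676) + 39760 = 16*676/(-2 + 78 + 5408) + 39760 = 16*676/5484 + 39760 = 16*676*(1/5484) + 39760 = 2704/1371 + 39760 = 54513664/1371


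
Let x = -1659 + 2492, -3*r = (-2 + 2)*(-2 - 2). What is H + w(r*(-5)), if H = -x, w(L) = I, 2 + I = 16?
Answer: -819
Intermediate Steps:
r = 0 (r = -(-2 + 2)*(-2 - 2)/3 = -0*(-4) = -1/3*0 = 0)
x = 833
I = 14 (I = -2 + 16 = 14)
w(L) = 14
H = -833 (H = -1*833 = -833)
H + w(r*(-5)) = -833 + 14 = -819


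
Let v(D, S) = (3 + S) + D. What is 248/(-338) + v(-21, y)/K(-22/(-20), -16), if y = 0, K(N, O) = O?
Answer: 529/1352 ≈ 0.39127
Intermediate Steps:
v(D, S) = 3 + D + S
248/(-338) + v(-21, y)/K(-22/(-20), -16) = 248/(-338) + (3 - 21 + 0)/(-16) = 248*(-1/338) - 18*(-1/16) = -124/169 + 9/8 = 529/1352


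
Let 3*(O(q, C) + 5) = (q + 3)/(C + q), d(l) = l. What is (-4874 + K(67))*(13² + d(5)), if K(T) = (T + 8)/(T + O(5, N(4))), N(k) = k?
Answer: -24588129/29 ≈ -8.4787e+5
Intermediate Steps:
O(q, C) = -5 + (3 + q)/(3*(C + q)) (O(q, C) = -5 + ((q + 3)/(C + q))/3 = -5 + ((3 + q)/(C + q))/3 = -5 + (3 + q)/(3*(C + q)))
K(T) = (8 + T)/(-127/27 + T) (K(T) = (T + 8)/(T + (1 - 5*4 - 14/3*5)/(4 + 5)) = (8 + T)/(T + (1 - 20 - 70/3)/9) = (8 + T)/(T + (⅑)*(-127/3)) = (8 + T)/(T - 127/27) = (8 + T)/(-127/27 + T))
(-4874 + K(67))*(13² + d(5)) = (-4874 + 27*(8 + 67)/(-127 + 27*67))*(13² + 5) = (-4874 + 27*75/(-127 + 1809))*(169 + 5) = (-4874 + 27*75/1682)*174 = (-4874 + 27*(1/1682)*75)*174 = (-4874 + 2025/1682)*174 = -8196043/1682*174 = -24588129/29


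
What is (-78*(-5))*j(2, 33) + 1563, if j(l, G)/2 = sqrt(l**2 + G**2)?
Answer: 1563 + 780*sqrt(1093) ≈ 27350.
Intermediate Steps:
j(l, G) = 2*sqrt(G**2 + l**2) (j(l, G) = 2*sqrt(l**2 + G**2) = 2*sqrt(G**2 + l**2))
(-78*(-5))*j(2, 33) + 1563 = (-78*(-5))*(2*sqrt(33**2 + 2**2)) + 1563 = 390*(2*sqrt(1089 + 4)) + 1563 = 390*(2*sqrt(1093)) + 1563 = 780*sqrt(1093) + 1563 = 1563 + 780*sqrt(1093)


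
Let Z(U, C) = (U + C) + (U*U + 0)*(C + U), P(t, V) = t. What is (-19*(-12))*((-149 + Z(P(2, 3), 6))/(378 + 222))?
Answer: -2071/50 ≈ -41.420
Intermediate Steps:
Z(U, C) = C + U + U²*(C + U) (Z(U, C) = (C + U) + (U² + 0)*(C + U) = (C + U) + U²*(C + U) = C + U + U²*(C + U))
(-19*(-12))*((-149 + Z(P(2, 3), 6))/(378 + 222)) = (-19*(-12))*((-149 + (6 + 2 + 2³ + 6*2²))/(378 + 222)) = 228*((-149 + (6 + 2 + 8 + 6*4))/600) = 228*((-149 + (6 + 2 + 8 + 24))*(1/600)) = 228*((-149 + 40)*(1/600)) = 228*(-109*1/600) = 228*(-109/600) = -2071/50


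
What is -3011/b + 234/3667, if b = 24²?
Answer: -10906553/2112192 ≈ -5.1636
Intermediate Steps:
b = 576
-3011/b + 234/3667 = -3011/576 + 234/3667 = -10906553/2112192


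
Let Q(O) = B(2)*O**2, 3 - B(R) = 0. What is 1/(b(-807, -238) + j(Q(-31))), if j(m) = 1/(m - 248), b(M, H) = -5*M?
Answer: 2635/10632226 ≈ 0.00024783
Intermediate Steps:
B(R) = 3 (B(R) = 3 - 1*0 = 3 + 0 = 3)
Q(O) = 3*O**2
j(m) = 1/(-248 + m)
1/(b(-807, -238) + j(Q(-31))) = 1/(-5*(-807) + 1/(-248 + 3*(-31)**2)) = 1/(4035 + 1/(-248 + 3*961)) = 1/(4035 + 1/(-248 + 2883)) = 1/(4035 + 1/2635) = 1/(10632226/2635) = 2635/10632226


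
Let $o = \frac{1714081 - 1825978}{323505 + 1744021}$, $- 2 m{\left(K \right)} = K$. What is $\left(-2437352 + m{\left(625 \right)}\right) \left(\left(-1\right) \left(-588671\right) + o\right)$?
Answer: $- \frac{5933726292916785121}{4135052} \approx -1.435 \cdot 10^{12}$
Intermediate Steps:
$m{\left(K \right)} = - \frac{K}{2}$
$o = - \frac{111897}{2067526} \approx -0.054121$
$\left(-2437352 + m{\left(625 \right)}\right) \left(\left(-1\right) \left(-588671\right) + o\right) = \left(-2437352 - \frac{625}{2}\right) \left(\left(-1\right) \left(-588671\right) - \frac{111897}{2067526}\right) = \left(-2437352 - \frac{625}{2}\right) \left(588671 - \frac{111897}{2067526}\right) = \left(- \frac{4875329}{2}\right) \frac{1217092486049}{2067526} = - \frac{5933726292916785121}{4135052}$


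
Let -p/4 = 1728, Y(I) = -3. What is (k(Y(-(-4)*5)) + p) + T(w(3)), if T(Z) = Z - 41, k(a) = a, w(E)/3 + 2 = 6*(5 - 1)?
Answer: -6890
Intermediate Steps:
w(E) = 66 (w(E) = -6 + 3*(6*(5 - 1)) = -6 + 3*(6*4) = -6 + 3*24 = -6 + 72 = 66)
p = -6912 (p = -4*1728 = -6912)
T(Z) = -41 + Z
(k(Y(-(-4)*5)) + p) + T(w(3)) = (-3 - 6912) + (-41 + 66) = -6915 + 25 = -6890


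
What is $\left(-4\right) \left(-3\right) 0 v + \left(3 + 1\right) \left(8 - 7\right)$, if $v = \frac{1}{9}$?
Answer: $4$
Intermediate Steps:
$v = \frac{1}{9} \approx 0.11111$
$\left(-4\right) \left(-3\right) 0 v + \left(3 + 1\right) \left(8 - 7\right) = \left(-4\right) \left(-3\right) 0 \cdot \frac{1}{9} + \left(3 + 1\right) \left(8 - 7\right) = 12 \cdot 0 \cdot \frac{1}{9} + 4 \cdot 1 = 0 \cdot \frac{1}{9} + 4 = 0 + 4 = 4$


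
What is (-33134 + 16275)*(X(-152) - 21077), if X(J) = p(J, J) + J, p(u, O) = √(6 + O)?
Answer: 357899711 - 16859*I*√146 ≈ 3.579e+8 - 2.0371e+5*I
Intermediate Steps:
X(J) = J + √(6 + J) (X(J) = √(6 + J) + J = J + √(6 + J))
(-33134 + 16275)*(X(-152) - 21077) = (-33134 + 16275)*((-152 + √(6 - 152)) - 21077) = -16859*((-152 + √(-146)) - 21077) = -16859*((-152 + I*√146) - 21077) = -16859*(-21229 + I*√146) = 357899711 - 16859*I*√146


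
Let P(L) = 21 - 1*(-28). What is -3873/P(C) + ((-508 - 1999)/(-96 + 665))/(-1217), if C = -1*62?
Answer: -2681825086/33931177 ≈ -79.037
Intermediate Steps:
C = -62
P(L) = 49 (P(L) = 21 + 28 = 49)
-3873/P(C) + ((-508 - 1999)/(-96 + 665))/(-1217) = -3873/49 + ((-508 - 1999)/(-96 + 665))/(-1217) = -3873*1/49 - 2507/569*(-1/1217) = -3873/49 - 2507*1/569*(-1/1217) = -3873/49 - 2507/569*(-1/1217) = -3873/49 + 2507/692473 = -2681825086/33931177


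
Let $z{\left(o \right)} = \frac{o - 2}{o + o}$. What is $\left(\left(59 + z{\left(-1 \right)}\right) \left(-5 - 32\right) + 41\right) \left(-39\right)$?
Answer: $\frac{171405}{2} \approx 85703.0$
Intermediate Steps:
$z{\left(o \right)} = \frac{-2 + o}{2 o}$
$\left(\left(59 + z{\left(-1 \right)}\right) \left(-5 - 32\right) + 41\right) \left(-39\right) = \left(\left(59 + \frac{-2 - 1}{2 \left(-1\right)}\right) \left(-5 - 32\right) + 41\right) \left(-39\right) = \left(\left(59 + \frac{1}{2} \left(-1\right) \left(-3\right)\right) \left(-37\right) + 41\right) \left(-39\right) = \left(\left(59 + \frac{3}{2}\right) \left(-37\right) + 41\right) \left(-39\right) = \left(\frac{121}{2} \left(-37\right) + 41\right) \left(-39\right) = \left(- \frac{4477}{2} + 41\right) \left(-39\right) = \left(- \frac{4395}{2}\right) \left(-39\right) = \frac{171405}{2}$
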